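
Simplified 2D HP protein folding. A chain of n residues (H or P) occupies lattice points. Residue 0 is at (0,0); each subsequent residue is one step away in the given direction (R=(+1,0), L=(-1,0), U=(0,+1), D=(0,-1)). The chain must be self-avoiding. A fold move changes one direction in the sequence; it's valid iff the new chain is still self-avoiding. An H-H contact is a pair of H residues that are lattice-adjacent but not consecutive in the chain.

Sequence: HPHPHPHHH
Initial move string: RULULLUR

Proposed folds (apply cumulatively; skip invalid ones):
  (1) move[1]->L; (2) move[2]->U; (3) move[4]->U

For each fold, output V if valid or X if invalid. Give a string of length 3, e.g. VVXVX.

Initial: RULULLUR -> [(0, 0), (1, 0), (1, 1), (0, 1), (0, 2), (-1, 2), (-2, 2), (-2, 3), (-1, 3)]
Fold 1: move[1]->L => RLLULLUR INVALID (collision), skipped
Fold 2: move[2]->U => RUUULLUR VALID
Fold 3: move[4]->U => RUUUULUR VALID

Answer: XVV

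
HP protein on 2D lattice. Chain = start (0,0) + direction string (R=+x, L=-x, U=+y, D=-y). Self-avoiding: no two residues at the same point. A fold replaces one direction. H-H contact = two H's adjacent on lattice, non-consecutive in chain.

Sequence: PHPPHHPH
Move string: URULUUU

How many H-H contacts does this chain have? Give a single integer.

Answer: 1

Derivation:
Positions: [(0, 0), (0, 1), (1, 1), (1, 2), (0, 2), (0, 3), (0, 4), (0, 5)]
H-H contact: residue 1 @(0,1) - residue 4 @(0, 2)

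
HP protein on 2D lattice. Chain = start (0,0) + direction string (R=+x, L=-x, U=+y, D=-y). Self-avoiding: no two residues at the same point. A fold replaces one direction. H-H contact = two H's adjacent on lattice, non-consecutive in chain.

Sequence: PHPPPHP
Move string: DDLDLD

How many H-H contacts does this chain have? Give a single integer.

Answer: 0

Derivation:
Positions: [(0, 0), (0, -1), (0, -2), (-1, -2), (-1, -3), (-2, -3), (-2, -4)]
No H-H contacts found.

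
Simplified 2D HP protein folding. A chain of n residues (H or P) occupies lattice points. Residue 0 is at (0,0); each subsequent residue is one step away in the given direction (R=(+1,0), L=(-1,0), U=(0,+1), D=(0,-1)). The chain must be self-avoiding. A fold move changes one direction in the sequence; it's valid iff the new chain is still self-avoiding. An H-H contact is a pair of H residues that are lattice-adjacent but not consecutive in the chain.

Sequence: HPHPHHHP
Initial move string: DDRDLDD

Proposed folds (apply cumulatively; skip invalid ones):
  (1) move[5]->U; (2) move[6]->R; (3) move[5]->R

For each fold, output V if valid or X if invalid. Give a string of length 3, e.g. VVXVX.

Initial: DDRDLDD -> [(0, 0), (0, -1), (0, -2), (1, -2), (1, -3), (0, -3), (0, -4), (0, -5)]
Fold 1: move[5]->U => DDRDLUD INVALID (collision), skipped
Fold 2: move[6]->R => DDRDLDR VALID
Fold 3: move[5]->R => DDRDLRR INVALID (collision), skipped

Answer: XVX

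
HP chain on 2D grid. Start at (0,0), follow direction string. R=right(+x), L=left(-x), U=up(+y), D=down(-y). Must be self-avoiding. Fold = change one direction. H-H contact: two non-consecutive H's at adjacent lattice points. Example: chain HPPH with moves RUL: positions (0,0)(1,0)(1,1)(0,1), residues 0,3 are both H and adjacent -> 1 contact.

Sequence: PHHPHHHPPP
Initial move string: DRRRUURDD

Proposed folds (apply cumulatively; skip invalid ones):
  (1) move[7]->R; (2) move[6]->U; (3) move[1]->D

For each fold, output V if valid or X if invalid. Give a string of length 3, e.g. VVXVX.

Answer: VVV

Derivation:
Initial: DRRRUURDD -> [(0, 0), (0, -1), (1, -1), (2, -1), (3, -1), (3, 0), (3, 1), (4, 1), (4, 0), (4, -1)]
Fold 1: move[7]->R => DRRRUURRD VALID
Fold 2: move[6]->U => DRRRUUURD VALID
Fold 3: move[1]->D => DDRRUUURD VALID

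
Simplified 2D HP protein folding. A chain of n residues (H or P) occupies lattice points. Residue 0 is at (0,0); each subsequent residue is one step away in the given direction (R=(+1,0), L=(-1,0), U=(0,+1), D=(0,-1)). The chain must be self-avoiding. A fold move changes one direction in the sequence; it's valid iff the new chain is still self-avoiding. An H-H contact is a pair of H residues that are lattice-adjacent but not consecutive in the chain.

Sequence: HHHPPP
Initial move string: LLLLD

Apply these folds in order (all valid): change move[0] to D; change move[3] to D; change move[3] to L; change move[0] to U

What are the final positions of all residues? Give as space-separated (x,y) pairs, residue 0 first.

Answer: (0,0) (0,1) (-1,1) (-2,1) (-3,1) (-3,0)

Derivation:
Initial moves: LLLLD
Fold: move[0]->D => DLLLD (positions: [(0, 0), (0, -1), (-1, -1), (-2, -1), (-3, -1), (-3, -2)])
Fold: move[3]->D => DLLDD (positions: [(0, 0), (0, -1), (-1, -1), (-2, -1), (-2, -2), (-2, -3)])
Fold: move[3]->L => DLLLD (positions: [(0, 0), (0, -1), (-1, -1), (-2, -1), (-3, -1), (-3, -2)])
Fold: move[0]->U => ULLLD (positions: [(0, 0), (0, 1), (-1, 1), (-2, 1), (-3, 1), (-3, 0)])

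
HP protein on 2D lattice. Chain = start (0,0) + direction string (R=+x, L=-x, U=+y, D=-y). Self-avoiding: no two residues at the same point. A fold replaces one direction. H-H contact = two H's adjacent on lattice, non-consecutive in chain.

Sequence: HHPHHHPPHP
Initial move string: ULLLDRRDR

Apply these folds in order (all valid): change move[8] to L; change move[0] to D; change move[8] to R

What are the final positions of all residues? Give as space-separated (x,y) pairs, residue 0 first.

Answer: (0,0) (0,-1) (-1,-1) (-2,-1) (-3,-1) (-3,-2) (-2,-2) (-1,-2) (-1,-3) (0,-3)

Derivation:
Initial moves: ULLLDRRDR
Fold: move[8]->L => ULLLDRRDL (positions: [(0, 0), (0, 1), (-1, 1), (-2, 1), (-3, 1), (-3, 0), (-2, 0), (-1, 0), (-1, -1), (-2, -1)])
Fold: move[0]->D => DLLLDRRDL (positions: [(0, 0), (0, -1), (-1, -1), (-2, -1), (-3, -1), (-3, -2), (-2, -2), (-1, -2), (-1, -3), (-2, -3)])
Fold: move[8]->R => DLLLDRRDR (positions: [(0, 0), (0, -1), (-1, -1), (-2, -1), (-3, -1), (-3, -2), (-2, -2), (-1, -2), (-1, -3), (0, -3)])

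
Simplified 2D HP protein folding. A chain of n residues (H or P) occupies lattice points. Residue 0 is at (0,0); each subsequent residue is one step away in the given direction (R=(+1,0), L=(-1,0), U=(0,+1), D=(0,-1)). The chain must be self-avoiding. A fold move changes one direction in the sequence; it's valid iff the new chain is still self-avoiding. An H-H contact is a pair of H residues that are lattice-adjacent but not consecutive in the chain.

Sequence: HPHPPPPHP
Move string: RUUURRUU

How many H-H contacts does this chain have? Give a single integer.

Positions: [(0, 0), (1, 0), (1, 1), (1, 2), (1, 3), (2, 3), (3, 3), (3, 4), (3, 5)]
No H-H contacts found.

Answer: 0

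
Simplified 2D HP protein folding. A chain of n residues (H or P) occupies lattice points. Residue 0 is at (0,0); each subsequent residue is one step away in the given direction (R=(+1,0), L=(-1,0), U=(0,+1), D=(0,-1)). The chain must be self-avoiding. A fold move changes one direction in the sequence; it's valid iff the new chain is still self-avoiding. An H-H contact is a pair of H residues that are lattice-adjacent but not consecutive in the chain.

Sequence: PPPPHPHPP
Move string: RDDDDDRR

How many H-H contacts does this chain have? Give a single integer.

Positions: [(0, 0), (1, 0), (1, -1), (1, -2), (1, -3), (1, -4), (1, -5), (2, -5), (3, -5)]
No H-H contacts found.

Answer: 0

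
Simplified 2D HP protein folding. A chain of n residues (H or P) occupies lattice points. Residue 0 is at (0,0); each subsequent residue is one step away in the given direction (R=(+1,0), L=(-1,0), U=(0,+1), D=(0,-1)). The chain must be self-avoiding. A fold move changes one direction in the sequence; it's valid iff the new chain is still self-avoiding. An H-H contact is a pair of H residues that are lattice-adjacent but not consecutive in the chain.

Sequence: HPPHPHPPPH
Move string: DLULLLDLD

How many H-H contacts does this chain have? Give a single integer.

Answer: 1

Derivation:
Positions: [(0, 0), (0, -1), (-1, -1), (-1, 0), (-2, 0), (-3, 0), (-4, 0), (-4, -1), (-5, -1), (-5, -2)]
H-H contact: residue 0 @(0,0) - residue 3 @(-1, 0)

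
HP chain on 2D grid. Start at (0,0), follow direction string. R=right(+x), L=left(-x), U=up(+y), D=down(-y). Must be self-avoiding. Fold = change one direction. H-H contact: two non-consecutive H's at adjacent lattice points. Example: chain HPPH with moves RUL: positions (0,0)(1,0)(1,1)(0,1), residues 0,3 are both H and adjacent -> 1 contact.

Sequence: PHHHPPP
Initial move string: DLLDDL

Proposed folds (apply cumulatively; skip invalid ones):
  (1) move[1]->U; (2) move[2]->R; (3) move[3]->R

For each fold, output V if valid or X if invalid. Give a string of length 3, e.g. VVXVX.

Initial: DLLDDL -> [(0, 0), (0, -1), (-1, -1), (-2, -1), (-2, -2), (-2, -3), (-3, -3)]
Fold 1: move[1]->U => DULDDL INVALID (collision), skipped
Fold 2: move[2]->R => DLRDDL INVALID (collision), skipped
Fold 3: move[3]->R => DLLRDL INVALID (collision), skipped

Answer: XXX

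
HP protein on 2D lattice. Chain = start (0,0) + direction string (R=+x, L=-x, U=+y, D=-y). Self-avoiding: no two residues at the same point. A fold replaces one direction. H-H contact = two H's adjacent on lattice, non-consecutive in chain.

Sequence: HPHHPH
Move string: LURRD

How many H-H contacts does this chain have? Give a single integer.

Answer: 2

Derivation:
Positions: [(0, 0), (-1, 0), (-1, 1), (0, 1), (1, 1), (1, 0)]
H-H contact: residue 0 @(0,0) - residue 5 @(1, 0)
H-H contact: residue 0 @(0,0) - residue 3 @(0, 1)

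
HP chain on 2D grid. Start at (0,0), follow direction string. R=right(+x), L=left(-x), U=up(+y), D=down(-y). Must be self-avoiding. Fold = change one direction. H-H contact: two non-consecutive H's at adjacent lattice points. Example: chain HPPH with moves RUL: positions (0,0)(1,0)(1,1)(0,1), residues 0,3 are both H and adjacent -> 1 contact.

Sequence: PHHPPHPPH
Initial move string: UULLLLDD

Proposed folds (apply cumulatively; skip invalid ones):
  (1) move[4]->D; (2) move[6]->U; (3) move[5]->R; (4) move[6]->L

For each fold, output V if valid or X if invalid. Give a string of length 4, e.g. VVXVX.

Answer: VXVX

Derivation:
Initial: UULLLLDD -> [(0, 0), (0, 1), (0, 2), (-1, 2), (-2, 2), (-3, 2), (-4, 2), (-4, 1), (-4, 0)]
Fold 1: move[4]->D => UULLDLDD VALID
Fold 2: move[6]->U => UULLDLUD INVALID (collision), skipped
Fold 3: move[5]->R => UULLDRDD VALID
Fold 4: move[6]->L => UULLDRLD INVALID (collision), skipped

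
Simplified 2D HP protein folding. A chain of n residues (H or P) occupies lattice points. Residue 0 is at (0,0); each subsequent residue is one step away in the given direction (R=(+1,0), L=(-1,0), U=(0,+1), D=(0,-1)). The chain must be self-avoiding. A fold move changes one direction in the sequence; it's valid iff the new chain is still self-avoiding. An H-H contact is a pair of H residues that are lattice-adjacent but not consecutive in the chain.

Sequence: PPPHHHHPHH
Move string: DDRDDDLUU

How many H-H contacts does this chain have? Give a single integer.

Positions: [(0, 0), (0, -1), (0, -2), (1, -2), (1, -3), (1, -4), (1, -5), (0, -5), (0, -4), (0, -3)]
H-H contact: residue 4 @(1,-3) - residue 9 @(0, -3)
H-H contact: residue 5 @(1,-4) - residue 8 @(0, -4)

Answer: 2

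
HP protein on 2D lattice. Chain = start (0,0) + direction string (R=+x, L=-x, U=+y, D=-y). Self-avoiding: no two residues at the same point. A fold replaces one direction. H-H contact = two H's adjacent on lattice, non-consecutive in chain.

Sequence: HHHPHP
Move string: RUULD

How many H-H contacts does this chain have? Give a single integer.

Answer: 0

Derivation:
Positions: [(0, 0), (1, 0), (1, 1), (1, 2), (0, 2), (0, 1)]
No H-H contacts found.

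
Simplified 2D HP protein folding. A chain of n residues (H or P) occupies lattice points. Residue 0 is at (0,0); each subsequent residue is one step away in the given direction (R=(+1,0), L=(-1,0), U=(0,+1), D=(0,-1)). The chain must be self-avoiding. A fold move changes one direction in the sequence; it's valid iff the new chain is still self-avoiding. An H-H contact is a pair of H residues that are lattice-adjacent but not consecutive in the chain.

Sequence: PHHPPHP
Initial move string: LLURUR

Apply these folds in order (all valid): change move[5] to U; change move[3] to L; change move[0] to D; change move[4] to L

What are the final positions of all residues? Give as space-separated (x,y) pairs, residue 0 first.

Initial moves: LLURUR
Fold: move[5]->U => LLURUU (positions: [(0, 0), (-1, 0), (-2, 0), (-2, 1), (-1, 1), (-1, 2), (-1, 3)])
Fold: move[3]->L => LLULUU (positions: [(0, 0), (-1, 0), (-2, 0), (-2, 1), (-3, 1), (-3, 2), (-3, 3)])
Fold: move[0]->D => DLULUU (positions: [(0, 0), (0, -1), (-1, -1), (-1, 0), (-2, 0), (-2, 1), (-2, 2)])
Fold: move[4]->L => DLULLU (positions: [(0, 0), (0, -1), (-1, -1), (-1, 0), (-2, 0), (-3, 0), (-3, 1)])

Answer: (0,0) (0,-1) (-1,-1) (-1,0) (-2,0) (-3,0) (-3,1)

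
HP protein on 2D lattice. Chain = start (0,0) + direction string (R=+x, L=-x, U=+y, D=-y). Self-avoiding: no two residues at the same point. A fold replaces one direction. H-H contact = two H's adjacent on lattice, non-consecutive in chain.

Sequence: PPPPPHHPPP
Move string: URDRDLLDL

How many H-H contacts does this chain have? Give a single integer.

Positions: [(0, 0), (0, 1), (1, 1), (1, 0), (2, 0), (2, -1), (1, -1), (0, -1), (0, -2), (-1, -2)]
No H-H contacts found.

Answer: 0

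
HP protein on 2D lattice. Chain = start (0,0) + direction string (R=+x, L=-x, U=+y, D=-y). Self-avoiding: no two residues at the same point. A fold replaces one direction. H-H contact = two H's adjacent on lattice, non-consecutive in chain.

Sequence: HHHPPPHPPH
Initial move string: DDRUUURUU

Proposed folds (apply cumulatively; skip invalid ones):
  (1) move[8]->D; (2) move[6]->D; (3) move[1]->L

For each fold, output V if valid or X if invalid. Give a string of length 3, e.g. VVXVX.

Answer: XXX

Derivation:
Initial: DDRUUURUU -> [(0, 0), (0, -1), (0, -2), (1, -2), (1, -1), (1, 0), (1, 1), (2, 1), (2, 2), (2, 3)]
Fold 1: move[8]->D => DDRUUURUD INVALID (collision), skipped
Fold 2: move[6]->D => DDRUUUDUU INVALID (collision), skipped
Fold 3: move[1]->L => DLRUUURUU INVALID (collision), skipped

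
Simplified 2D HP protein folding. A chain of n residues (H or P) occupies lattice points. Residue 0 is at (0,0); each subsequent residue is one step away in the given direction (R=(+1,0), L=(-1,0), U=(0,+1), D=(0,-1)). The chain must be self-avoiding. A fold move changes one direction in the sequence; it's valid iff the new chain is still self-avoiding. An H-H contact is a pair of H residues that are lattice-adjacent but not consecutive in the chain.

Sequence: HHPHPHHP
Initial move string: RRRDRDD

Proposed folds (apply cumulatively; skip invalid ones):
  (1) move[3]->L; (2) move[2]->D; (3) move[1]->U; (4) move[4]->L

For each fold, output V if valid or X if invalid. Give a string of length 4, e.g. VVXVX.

Initial: RRRDRDD -> [(0, 0), (1, 0), (2, 0), (3, 0), (3, -1), (4, -1), (4, -2), (4, -3)]
Fold 1: move[3]->L => RRRLRDD INVALID (collision), skipped
Fold 2: move[2]->D => RRDDRDD VALID
Fold 3: move[1]->U => RUDDRDD INVALID (collision), skipped
Fold 4: move[4]->L => RRDDLDD VALID

Answer: XVXV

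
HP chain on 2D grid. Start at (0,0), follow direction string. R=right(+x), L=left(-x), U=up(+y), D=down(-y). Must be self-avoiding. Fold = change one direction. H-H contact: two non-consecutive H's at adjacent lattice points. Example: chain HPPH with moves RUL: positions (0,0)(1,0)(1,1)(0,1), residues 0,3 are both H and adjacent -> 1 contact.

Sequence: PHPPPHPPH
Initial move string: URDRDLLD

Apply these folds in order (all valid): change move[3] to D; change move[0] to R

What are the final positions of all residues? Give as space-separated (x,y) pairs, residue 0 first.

Answer: (0,0) (1,0) (2,0) (2,-1) (2,-2) (2,-3) (1,-3) (0,-3) (0,-4)

Derivation:
Initial moves: URDRDLLD
Fold: move[3]->D => URDDDLLD (positions: [(0, 0), (0, 1), (1, 1), (1, 0), (1, -1), (1, -2), (0, -2), (-1, -2), (-1, -3)])
Fold: move[0]->R => RRDDDLLD (positions: [(0, 0), (1, 0), (2, 0), (2, -1), (2, -2), (2, -3), (1, -3), (0, -3), (0, -4)])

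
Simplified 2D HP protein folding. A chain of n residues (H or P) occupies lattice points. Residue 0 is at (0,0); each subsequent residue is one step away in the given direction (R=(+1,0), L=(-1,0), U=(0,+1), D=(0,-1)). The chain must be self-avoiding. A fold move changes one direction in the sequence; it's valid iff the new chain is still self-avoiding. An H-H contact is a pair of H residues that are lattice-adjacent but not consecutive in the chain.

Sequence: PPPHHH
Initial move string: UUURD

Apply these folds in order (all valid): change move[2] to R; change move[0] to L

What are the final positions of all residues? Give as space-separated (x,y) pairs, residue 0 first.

Initial moves: UUURD
Fold: move[2]->R => UURRD (positions: [(0, 0), (0, 1), (0, 2), (1, 2), (2, 2), (2, 1)])
Fold: move[0]->L => LURRD (positions: [(0, 0), (-1, 0), (-1, 1), (0, 1), (1, 1), (1, 0)])

Answer: (0,0) (-1,0) (-1,1) (0,1) (1,1) (1,0)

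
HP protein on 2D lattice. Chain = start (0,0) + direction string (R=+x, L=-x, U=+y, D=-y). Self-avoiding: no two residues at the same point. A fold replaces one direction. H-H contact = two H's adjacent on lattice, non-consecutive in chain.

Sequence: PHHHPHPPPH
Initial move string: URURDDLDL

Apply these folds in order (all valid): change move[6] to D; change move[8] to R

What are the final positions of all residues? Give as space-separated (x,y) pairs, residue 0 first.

Answer: (0,0) (0,1) (1,1) (1,2) (2,2) (2,1) (2,0) (2,-1) (2,-2) (3,-2)

Derivation:
Initial moves: URURDDLDL
Fold: move[6]->D => URURDDDDL (positions: [(0, 0), (0, 1), (1, 1), (1, 2), (2, 2), (2, 1), (2, 0), (2, -1), (2, -2), (1, -2)])
Fold: move[8]->R => URURDDDDR (positions: [(0, 0), (0, 1), (1, 1), (1, 2), (2, 2), (2, 1), (2, 0), (2, -1), (2, -2), (3, -2)])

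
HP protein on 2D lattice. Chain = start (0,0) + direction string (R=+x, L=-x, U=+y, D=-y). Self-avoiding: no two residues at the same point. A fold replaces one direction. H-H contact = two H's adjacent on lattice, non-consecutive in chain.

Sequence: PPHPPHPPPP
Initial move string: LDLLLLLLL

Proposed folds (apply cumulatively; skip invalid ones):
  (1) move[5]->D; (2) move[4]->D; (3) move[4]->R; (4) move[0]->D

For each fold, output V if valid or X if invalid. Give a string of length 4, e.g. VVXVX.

Initial: LDLLLLLLL -> [(0, 0), (-1, 0), (-1, -1), (-2, -1), (-3, -1), (-4, -1), (-5, -1), (-6, -1), (-7, -1), (-8, -1)]
Fold 1: move[5]->D => LDLLLDLLL VALID
Fold 2: move[4]->D => LDLLDDLLL VALID
Fold 3: move[4]->R => LDLLRDLLL INVALID (collision), skipped
Fold 4: move[0]->D => DDLLDDLLL VALID

Answer: VVXV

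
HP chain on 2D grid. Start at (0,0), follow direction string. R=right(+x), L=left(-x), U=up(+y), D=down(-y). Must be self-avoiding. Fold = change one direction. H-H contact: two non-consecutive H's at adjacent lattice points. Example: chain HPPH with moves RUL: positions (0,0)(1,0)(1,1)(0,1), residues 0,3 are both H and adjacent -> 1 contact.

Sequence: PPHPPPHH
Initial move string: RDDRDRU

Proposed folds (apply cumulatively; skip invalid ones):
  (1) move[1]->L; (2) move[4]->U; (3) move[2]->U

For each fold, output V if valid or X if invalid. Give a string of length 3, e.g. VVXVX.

Answer: XVX

Derivation:
Initial: RDDRDRU -> [(0, 0), (1, 0), (1, -1), (1, -2), (2, -2), (2, -3), (3, -3), (3, -2)]
Fold 1: move[1]->L => RLDRDRU INVALID (collision), skipped
Fold 2: move[4]->U => RDDRURU VALID
Fold 3: move[2]->U => RDURURU INVALID (collision), skipped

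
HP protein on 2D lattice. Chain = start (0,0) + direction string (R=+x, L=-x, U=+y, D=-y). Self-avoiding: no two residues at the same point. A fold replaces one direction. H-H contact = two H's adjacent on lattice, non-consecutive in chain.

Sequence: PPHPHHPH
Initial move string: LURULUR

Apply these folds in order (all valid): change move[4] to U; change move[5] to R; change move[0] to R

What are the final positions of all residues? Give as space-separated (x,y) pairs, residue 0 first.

Answer: (0,0) (1,0) (1,1) (2,1) (2,2) (2,3) (3,3) (4,3)

Derivation:
Initial moves: LURULUR
Fold: move[4]->U => LURUUUR (positions: [(0, 0), (-1, 0), (-1, 1), (0, 1), (0, 2), (0, 3), (0, 4), (1, 4)])
Fold: move[5]->R => LURUURR (positions: [(0, 0), (-1, 0), (-1, 1), (0, 1), (0, 2), (0, 3), (1, 3), (2, 3)])
Fold: move[0]->R => RURUURR (positions: [(0, 0), (1, 0), (1, 1), (2, 1), (2, 2), (2, 3), (3, 3), (4, 3)])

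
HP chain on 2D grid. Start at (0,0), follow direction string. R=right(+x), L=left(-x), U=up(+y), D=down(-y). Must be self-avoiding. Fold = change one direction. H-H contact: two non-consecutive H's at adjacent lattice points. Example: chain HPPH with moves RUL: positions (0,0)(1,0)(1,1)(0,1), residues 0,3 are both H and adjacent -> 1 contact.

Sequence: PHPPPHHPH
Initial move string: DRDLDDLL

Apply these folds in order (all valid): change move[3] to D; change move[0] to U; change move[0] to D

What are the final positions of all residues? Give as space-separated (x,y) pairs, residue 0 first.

Answer: (0,0) (0,-1) (1,-1) (1,-2) (1,-3) (1,-4) (1,-5) (0,-5) (-1,-5)

Derivation:
Initial moves: DRDLDDLL
Fold: move[3]->D => DRDDDDLL (positions: [(0, 0), (0, -1), (1, -1), (1, -2), (1, -3), (1, -4), (1, -5), (0, -5), (-1, -5)])
Fold: move[0]->U => URDDDDLL (positions: [(0, 0), (0, 1), (1, 1), (1, 0), (1, -1), (1, -2), (1, -3), (0, -3), (-1, -3)])
Fold: move[0]->D => DRDDDDLL (positions: [(0, 0), (0, -1), (1, -1), (1, -2), (1, -3), (1, -4), (1, -5), (0, -5), (-1, -5)])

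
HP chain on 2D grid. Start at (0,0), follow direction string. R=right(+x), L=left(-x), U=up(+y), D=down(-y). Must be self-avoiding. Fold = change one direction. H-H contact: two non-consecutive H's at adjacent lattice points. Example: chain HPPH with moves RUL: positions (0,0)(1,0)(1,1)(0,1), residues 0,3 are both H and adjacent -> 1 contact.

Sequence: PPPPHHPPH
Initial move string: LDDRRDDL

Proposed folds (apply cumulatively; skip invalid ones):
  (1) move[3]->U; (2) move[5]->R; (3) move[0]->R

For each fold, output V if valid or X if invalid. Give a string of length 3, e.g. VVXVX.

Initial: LDDRRDDL -> [(0, 0), (-1, 0), (-1, -1), (-1, -2), (0, -2), (1, -2), (1, -3), (1, -4), (0, -4)]
Fold 1: move[3]->U => LDDURDDL INVALID (collision), skipped
Fold 2: move[5]->R => LDDRRRDL VALID
Fold 3: move[0]->R => RDDRRRDL VALID

Answer: XVV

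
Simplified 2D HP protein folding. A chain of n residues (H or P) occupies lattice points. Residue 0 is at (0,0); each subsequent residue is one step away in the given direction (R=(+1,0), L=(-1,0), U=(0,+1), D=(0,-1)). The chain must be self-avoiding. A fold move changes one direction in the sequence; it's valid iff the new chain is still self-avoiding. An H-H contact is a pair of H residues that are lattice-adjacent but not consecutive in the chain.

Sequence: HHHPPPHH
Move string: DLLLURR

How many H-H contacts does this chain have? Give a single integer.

Answer: 2

Derivation:
Positions: [(0, 0), (0, -1), (-1, -1), (-2, -1), (-3, -1), (-3, 0), (-2, 0), (-1, 0)]
H-H contact: residue 0 @(0,0) - residue 7 @(-1, 0)
H-H contact: residue 2 @(-1,-1) - residue 7 @(-1, 0)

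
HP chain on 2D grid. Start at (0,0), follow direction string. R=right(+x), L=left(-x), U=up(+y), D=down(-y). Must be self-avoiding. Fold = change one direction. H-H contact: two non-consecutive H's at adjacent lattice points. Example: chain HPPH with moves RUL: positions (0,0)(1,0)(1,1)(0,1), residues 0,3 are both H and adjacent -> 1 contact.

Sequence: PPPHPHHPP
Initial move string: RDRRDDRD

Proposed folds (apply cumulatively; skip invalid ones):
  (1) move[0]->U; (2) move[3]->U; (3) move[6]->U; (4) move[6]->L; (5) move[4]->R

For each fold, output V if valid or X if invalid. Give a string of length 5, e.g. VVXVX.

Initial: RDRRDDRD -> [(0, 0), (1, 0), (1, -1), (2, -1), (3, -1), (3, -2), (3, -3), (4, -3), (4, -4)]
Fold 1: move[0]->U => UDRRDDRD INVALID (collision), skipped
Fold 2: move[3]->U => RDRUDDRD INVALID (collision), skipped
Fold 3: move[6]->U => RDRRDDUD INVALID (collision), skipped
Fold 4: move[6]->L => RDRRDDLD VALID
Fold 5: move[4]->R => RDRRRDLD VALID

Answer: XXXVV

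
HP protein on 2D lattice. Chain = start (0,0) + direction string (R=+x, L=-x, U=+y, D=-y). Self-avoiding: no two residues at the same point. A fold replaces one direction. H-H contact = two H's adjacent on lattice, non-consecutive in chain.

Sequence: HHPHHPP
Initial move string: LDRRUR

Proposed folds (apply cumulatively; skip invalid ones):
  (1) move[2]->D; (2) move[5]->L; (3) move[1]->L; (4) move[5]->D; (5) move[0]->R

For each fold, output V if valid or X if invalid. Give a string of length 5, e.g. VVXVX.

Initial: LDRRUR -> [(0, 0), (-1, 0), (-1, -1), (0, -1), (1, -1), (1, 0), (2, 0)]
Fold 1: move[2]->D => LDDRUR VALID
Fold 2: move[5]->L => LDDRUL INVALID (collision), skipped
Fold 3: move[1]->L => LLDRUR INVALID (collision), skipped
Fold 4: move[5]->D => LDDRUD INVALID (collision), skipped
Fold 5: move[0]->R => RDDRUR VALID

Answer: VXXXV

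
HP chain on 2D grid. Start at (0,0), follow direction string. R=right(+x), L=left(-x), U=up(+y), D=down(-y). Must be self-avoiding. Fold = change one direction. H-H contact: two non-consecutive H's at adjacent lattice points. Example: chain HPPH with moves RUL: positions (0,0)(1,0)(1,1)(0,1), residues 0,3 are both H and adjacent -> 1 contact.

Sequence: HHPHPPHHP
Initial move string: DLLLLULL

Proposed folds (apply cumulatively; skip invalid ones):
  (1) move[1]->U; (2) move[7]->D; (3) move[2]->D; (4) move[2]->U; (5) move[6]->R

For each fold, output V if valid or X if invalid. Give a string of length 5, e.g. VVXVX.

Answer: XVVVX

Derivation:
Initial: DLLLLULL -> [(0, 0), (0, -1), (-1, -1), (-2, -1), (-3, -1), (-4, -1), (-4, 0), (-5, 0), (-6, 0)]
Fold 1: move[1]->U => DULLLULL INVALID (collision), skipped
Fold 2: move[7]->D => DLLLLULD VALID
Fold 3: move[2]->D => DLDLLULD VALID
Fold 4: move[2]->U => DLULLULD VALID
Fold 5: move[6]->R => DLULLURD INVALID (collision), skipped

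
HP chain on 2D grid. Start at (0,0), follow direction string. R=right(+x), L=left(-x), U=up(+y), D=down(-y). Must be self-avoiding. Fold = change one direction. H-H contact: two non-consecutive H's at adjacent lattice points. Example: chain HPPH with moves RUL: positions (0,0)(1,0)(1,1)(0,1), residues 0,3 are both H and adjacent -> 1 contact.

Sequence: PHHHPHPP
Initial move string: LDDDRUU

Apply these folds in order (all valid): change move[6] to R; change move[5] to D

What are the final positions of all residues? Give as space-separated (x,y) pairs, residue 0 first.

Answer: (0,0) (-1,0) (-1,-1) (-1,-2) (-1,-3) (0,-3) (0,-4) (1,-4)

Derivation:
Initial moves: LDDDRUU
Fold: move[6]->R => LDDDRUR (positions: [(0, 0), (-1, 0), (-1, -1), (-1, -2), (-1, -3), (0, -3), (0, -2), (1, -2)])
Fold: move[5]->D => LDDDRDR (positions: [(0, 0), (-1, 0), (-1, -1), (-1, -2), (-1, -3), (0, -3), (0, -4), (1, -4)])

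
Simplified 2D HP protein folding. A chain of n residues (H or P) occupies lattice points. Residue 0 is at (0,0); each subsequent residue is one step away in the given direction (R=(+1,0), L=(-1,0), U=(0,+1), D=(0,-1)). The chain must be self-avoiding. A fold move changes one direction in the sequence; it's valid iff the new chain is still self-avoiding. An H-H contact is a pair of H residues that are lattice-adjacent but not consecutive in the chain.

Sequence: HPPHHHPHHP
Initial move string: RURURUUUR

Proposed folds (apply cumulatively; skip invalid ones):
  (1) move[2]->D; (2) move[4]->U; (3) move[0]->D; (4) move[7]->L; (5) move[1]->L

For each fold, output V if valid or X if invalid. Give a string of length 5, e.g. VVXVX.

Initial: RURURUUUR -> [(0, 0), (1, 0), (1, 1), (2, 1), (2, 2), (3, 2), (3, 3), (3, 4), (3, 5), (4, 5)]
Fold 1: move[2]->D => RUDURUUUR INVALID (collision), skipped
Fold 2: move[4]->U => RURUUUUUR VALID
Fold 3: move[0]->D => DURUUUUUR INVALID (collision), skipped
Fold 4: move[7]->L => RURUUUULR INVALID (collision), skipped
Fold 5: move[1]->L => RLRUUUUUR INVALID (collision), skipped

Answer: XVXXX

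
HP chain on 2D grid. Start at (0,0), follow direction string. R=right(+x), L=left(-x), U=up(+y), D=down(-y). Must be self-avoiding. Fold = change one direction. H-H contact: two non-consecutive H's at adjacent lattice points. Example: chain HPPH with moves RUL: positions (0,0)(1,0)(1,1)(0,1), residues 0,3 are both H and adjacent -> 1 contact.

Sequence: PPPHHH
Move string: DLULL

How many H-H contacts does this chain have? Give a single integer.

Positions: [(0, 0), (0, -1), (-1, -1), (-1, 0), (-2, 0), (-3, 0)]
No H-H contacts found.

Answer: 0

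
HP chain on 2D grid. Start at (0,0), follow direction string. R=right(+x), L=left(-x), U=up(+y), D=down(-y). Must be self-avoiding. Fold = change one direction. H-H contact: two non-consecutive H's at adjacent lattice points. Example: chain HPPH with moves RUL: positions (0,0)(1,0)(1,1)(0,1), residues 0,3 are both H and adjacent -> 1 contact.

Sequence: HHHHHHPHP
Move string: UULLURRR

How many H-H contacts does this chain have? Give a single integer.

Answer: 1

Derivation:
Positions: [(0, 0), (0, 1), (0, 2), (-1, 2), (-2, 2), (-2, 3), (-1, 3), (0, 3), (1, 3)]
H-H contact: residue 2 @(0,2) - residue 7 @(0, 3)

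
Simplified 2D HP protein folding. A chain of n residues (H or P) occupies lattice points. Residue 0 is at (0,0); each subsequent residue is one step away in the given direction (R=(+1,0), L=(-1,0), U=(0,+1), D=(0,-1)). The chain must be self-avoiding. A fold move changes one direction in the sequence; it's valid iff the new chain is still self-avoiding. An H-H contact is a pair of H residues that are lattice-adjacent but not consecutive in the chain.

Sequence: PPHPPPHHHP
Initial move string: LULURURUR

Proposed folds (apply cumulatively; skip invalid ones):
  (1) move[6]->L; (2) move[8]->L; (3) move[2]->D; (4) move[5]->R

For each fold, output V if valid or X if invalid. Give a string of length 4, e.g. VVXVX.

Initial: LULURURUR -> [(0, 0), (-1, 0), (-1, 1), (-2, 1), (-2, 2), (-1, 2), (-1, 3), (0, 3), (0, 4), (1, 4)]
Fold 1: move[6]->L => LULURULUR VALID
Fold 2: move[8]->L => LULURULUL VALID
Fold 3: move[2]->D => LUDURULUL INVALID (collision), skipped
Fold 4: move[5]->R => LULURRLUL INVALID (collision), skipped

Answer: VVXX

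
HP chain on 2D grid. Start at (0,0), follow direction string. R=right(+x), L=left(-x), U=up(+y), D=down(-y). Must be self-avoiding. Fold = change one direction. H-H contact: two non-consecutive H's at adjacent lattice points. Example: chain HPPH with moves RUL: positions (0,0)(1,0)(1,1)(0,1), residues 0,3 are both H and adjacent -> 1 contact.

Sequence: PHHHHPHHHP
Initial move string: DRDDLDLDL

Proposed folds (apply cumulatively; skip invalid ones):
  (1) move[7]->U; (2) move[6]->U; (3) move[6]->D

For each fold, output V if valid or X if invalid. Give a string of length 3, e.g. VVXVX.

Initial: DRDDLDLDL -> [(0, 0), (0, -1), (1, -1), (1, -2), (1, -3), (0, -3), (0, -4), (-1, -4), (-1, -5), (-2, -5)]
Fold 1: move[7]->U => DRDDLDLUL VALID
Fold 2: move[6]->U => DRDDLDUUL INVALID (collision), skipped
Fold 3: move[6]->D => DRDDLDDUL INVALID (collision), skipped

Answer: VXX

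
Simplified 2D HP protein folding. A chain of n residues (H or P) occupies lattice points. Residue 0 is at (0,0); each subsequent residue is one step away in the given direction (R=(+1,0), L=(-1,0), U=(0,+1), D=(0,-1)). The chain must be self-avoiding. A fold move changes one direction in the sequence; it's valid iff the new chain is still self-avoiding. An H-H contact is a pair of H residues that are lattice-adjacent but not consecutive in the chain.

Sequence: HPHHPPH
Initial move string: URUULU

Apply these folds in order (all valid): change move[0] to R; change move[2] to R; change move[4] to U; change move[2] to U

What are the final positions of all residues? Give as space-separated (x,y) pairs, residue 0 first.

Initial moves: URUULU
Fold: move[0]->R => RRUULU (positions: [(0, 0), (1, 0), (2, 0), (2, 1), (2, 2), (1, 2), (1, 3)])
Fold: move[2]->R => RRRULU (positions: [(0, 0), (1, 0), (2, 0), (3, 0), (3, 1), (2, 1), (2, 2)])
Fold: move[4]->U => RRRUUU (positions: [(0, 0), (1, 0), (2, 0), (3, 0), (3, 1), (3, 2), (3, 3)])
Fold: move[2]->U => RRUUUU (positions: [(0, 0), (1, 0), (2, 0), (2, 1), (2, 2), (2, 3), (2, 4)])

Answer: (0,0) (1,0) (2,0) (2,1) (2,2) (2,3) (2,4)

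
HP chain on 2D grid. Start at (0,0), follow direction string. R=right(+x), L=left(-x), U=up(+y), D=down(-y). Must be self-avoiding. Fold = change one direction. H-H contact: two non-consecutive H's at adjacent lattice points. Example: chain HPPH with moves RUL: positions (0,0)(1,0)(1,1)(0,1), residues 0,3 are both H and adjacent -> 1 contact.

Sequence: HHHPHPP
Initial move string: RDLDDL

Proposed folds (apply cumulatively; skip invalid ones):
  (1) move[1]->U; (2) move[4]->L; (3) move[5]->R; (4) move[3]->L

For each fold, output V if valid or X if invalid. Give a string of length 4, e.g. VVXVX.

Initial: RDLDDL -> [(0, 0), (1, 0), (1, -1), (0, -1), (0, -2), (0, -3), (-1, -3)]
Fold 1: move[1]->U => RULDDL INVALID (collision), skipped
Fold 2: move[4]->L => RDLDLL VALID
Fold 3: move[5]->R => RDLDLR INVALID (collision), skipped
Fold 4: move[3]->L => RDLLLL VALID

Answer: XVXV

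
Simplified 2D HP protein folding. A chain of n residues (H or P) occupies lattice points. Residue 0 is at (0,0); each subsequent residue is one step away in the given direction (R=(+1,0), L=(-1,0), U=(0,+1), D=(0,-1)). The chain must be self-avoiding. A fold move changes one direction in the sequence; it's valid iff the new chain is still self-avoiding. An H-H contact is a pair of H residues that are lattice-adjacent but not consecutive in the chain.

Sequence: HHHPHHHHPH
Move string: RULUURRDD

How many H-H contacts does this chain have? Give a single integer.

Answer: 1

Derivation:
Positions: [(0, 0), (1, 0), (1, 1), (0, 1), (0, 2), (0, 3), (1, 3), (2, 3), (2, 2), (2, 1)]
H-H contact: residue 2 @(1,1) - residue 9 @(2, 1)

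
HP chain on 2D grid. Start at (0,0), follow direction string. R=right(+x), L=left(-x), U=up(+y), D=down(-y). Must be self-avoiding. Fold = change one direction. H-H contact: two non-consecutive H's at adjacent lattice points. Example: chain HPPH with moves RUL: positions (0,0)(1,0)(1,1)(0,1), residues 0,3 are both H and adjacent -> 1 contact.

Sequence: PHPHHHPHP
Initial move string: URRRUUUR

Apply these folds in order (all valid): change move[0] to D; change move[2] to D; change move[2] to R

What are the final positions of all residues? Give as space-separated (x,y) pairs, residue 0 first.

Initial moves: URRRUUUR
Fold: move[0]->D => DRRRUUUR (positions: [(0, 0), (0, -1), (1, -1), (2, -1), (3, -1), (3, 0), (3, 1), (3, 2), (4, 2)])
Fold: move[2]->D => DRDRUUUR (positions: [(0, 0), (0, -1), (1, -1), (1, -2), (2, -2), (2, -1), (2, 0), (2, 1), (3, 1)])
Fold: move[2]->R => DRRRUUUR (positions: [(0, 0), (0, -1), (1, -1), (2, -1), (3, -1), (3, 0), (3, 1), (3, 2), (4, 2)])

Answer: (0,0) (0,-1) (1,-1) (2,-1) (3,-1) (3,0) (3,1) (3,2) (4,2)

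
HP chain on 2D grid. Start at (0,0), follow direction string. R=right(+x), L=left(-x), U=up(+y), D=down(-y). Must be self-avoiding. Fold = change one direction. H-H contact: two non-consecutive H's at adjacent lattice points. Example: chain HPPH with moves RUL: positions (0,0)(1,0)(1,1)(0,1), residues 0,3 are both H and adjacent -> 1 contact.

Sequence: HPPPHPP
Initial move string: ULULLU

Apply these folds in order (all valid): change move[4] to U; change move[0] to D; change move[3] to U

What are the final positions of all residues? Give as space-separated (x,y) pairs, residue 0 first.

Answer: (0,0) (0,-1) (-1,-1) (-1,0) (-1,1) (-1,2) (-1,3)

Derivation:
Initial moves: ULULLU
Fold: move[4]->U => ULULUU (positions: [(0, 0), (0, 1), (-1, 1), (-1, 2), (-2, 2), (-2, 3), (-2, 4)])
Fold: move[0]->D => DLULUU (positions: [(0, 0), (0, -1), (-1, -1), (-1, 0), (-2, 0), (-2, 1), (-2, 2)])
Fold: move[3]->U => DLUUUU (positions: [(0, 0), (0, -1), (-1, -1), (-1, 0), (-1, 1), (-1, 2), (-1, 3)])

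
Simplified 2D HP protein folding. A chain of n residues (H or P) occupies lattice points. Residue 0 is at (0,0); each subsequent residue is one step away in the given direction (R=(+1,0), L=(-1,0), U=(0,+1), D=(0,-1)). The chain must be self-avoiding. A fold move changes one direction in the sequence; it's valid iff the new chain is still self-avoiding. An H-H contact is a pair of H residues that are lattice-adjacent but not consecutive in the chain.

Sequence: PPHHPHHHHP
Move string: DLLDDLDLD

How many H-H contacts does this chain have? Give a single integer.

Positions: [(0, 0), (0, -1), (-1, -1), (-2, -1), (-2, -2), (-2, -3), (-3, -3), (-3, -4), (-4, -4), (-4, -5)]
No H-H contacts found.

Answer: 0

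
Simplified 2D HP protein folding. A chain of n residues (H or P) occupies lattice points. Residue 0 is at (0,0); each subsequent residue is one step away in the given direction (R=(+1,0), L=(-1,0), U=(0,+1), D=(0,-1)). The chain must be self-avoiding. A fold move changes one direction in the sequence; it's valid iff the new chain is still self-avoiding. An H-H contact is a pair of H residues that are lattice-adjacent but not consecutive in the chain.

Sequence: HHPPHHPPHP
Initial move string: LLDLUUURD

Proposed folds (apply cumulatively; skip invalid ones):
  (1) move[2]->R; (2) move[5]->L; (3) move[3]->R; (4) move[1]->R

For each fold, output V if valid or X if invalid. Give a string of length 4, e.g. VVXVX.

Initial: LLDLUUURD -> [(0, 0), (-1, 0), (-2, 0), (-2, -1), (-3, -1), (-3, 0), (-3, 1), (-3, 2), (-2, 2), (-2, 1)]
Fold 1: move[2]->R => LLRLUUURD INVALID (collision), skipped
Fold 2: move[5]->L => LLDLULURD INVALID (collision), skipped
Fold 3: move[3]->R => LLDRUUURD INVALID (collision), skipped
Fold 4: move[1]->R => LRDLUUURD INVALID (collision), skipped

Answer: XXXX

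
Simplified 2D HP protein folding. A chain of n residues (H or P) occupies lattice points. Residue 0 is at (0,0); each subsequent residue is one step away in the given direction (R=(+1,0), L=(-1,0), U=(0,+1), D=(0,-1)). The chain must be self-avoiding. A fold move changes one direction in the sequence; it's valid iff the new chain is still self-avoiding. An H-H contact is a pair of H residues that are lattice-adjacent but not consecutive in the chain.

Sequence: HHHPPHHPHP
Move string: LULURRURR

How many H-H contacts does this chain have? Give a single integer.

Answer: 1

Derivation:
Positions: [(0, 0), (-1, 0), (-1, 1), (-2, 1), (-2, 2), (-1, 2), (0, 2), (0, 3), (1, 3), (2, 3)]
H-H contact: residue 2 @(-1,1) - residue 5 @(-1, 2)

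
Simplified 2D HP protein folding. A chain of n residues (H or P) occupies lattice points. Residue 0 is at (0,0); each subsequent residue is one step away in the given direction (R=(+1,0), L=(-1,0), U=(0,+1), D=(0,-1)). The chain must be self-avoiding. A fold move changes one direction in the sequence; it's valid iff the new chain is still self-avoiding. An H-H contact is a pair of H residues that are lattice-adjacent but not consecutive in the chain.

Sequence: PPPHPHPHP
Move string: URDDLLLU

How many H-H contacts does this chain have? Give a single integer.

Positions: [(0, 0), (0, 1), (1, 1), (1, 0), (1, -1), (0, -1), (-1, -1), (-2, -1), (-2, 0)]
No H-H contacts found.

Answer: 0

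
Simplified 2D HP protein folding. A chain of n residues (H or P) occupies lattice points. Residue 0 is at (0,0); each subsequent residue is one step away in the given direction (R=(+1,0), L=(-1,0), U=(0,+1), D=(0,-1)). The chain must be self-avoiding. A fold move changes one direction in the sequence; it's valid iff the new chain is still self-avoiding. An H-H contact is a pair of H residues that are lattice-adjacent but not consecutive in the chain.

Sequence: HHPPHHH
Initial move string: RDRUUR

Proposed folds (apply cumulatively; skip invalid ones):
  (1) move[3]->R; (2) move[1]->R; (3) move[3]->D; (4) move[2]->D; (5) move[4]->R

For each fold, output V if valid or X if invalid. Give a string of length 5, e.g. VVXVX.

Initial: RDRUUR -> [(0, 0), (1, 0), (1, -1), (2, -1), (2, 0), (2, 1), (3, 1)]
Fold 1: move[3]->R => RDRRUR VALID
Fold 2: move[1]->R => RRRRUR VALID
Fold 3: move[3]->D => RRRDUR INVALID (collision), skipped
Fold 4: move[2]->D => RRDRUR VALID
Fold 5: move[4]->R => RRDRRR VALID

Answer: VVXVV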